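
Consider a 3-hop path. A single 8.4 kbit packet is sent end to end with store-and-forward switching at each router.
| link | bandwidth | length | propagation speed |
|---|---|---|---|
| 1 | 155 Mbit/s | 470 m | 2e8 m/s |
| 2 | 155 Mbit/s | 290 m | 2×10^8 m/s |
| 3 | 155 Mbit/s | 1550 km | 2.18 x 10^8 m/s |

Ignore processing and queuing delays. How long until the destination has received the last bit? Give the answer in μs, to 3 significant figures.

7280 μs

L = 8400 bits.
Transmission delay per hop = L/R = 8400/155000000 = 54.1935 μs; 3 hops → 162.581 μs.
Propagation delays (d/s per hop): 2.35, 1.45, 7110.09 μs; sum = 7113.89 μs.
End-to-end = 7280 μs.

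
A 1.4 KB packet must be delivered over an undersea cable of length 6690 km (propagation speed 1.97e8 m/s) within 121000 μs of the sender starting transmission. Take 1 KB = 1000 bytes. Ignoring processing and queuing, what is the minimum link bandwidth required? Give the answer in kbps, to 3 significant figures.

129 kbps

L = 11200 bits.
Propagation delay = 6690000 / 197000000 = 33959.4 μs.
Transmission budget = 121000 − 33959.4 = 87040.6 μs.
R ≥ L / t_tx = 11200 bits / 0.0870406 s = 129 kbps.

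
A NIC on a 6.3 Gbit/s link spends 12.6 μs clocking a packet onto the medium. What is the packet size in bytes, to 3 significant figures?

L = R × t_tx = 6300000000 b/s × 1.26e-05 s = 79380 bits.
In bytes: 79380 / 8 = 9920 bytes.

9920 bytes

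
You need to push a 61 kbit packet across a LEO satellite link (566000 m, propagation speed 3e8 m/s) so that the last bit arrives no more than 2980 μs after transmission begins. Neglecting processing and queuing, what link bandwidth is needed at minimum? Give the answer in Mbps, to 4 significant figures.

55.79 Mbps

Propagation delay = 566000 / 300000000 = 1886.67 μs.
Transmission budget = 2980 − 1886.67 = 1093.33 μs.
R ≥ L / t_tx = 61000 bits / 0.00109333 s = 55.79 Mbps.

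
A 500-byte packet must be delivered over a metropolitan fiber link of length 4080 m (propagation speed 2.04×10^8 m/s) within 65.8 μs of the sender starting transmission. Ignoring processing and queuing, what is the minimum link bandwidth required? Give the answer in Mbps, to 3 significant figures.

L = 4000 bits.
Propagation delay = 4080 / 204000000 = 20 μs.
Transmission budget = 65.8 − 20 = 45.8 μs.
R ≥ L / t_tx = 4000 bits / 4.58e-05 s = 87.3 Mbps.

87.3 Mbps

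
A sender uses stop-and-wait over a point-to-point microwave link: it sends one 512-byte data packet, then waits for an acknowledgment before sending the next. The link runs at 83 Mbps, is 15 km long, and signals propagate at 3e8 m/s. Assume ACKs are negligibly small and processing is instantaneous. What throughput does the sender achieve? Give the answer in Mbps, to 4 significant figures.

t_tx = L/R = 4096/83000000 = 4.93494e-05 s.
t_prop = 15000/300000000 = 5e-05 s; RTT = 0.0001 s.
Cycle = t_tx + RTT = 0.000149349 s.
Throughput = L / cycle = 4096 / 0.000149349 = 27.43 Mbps.

27.43 Mbps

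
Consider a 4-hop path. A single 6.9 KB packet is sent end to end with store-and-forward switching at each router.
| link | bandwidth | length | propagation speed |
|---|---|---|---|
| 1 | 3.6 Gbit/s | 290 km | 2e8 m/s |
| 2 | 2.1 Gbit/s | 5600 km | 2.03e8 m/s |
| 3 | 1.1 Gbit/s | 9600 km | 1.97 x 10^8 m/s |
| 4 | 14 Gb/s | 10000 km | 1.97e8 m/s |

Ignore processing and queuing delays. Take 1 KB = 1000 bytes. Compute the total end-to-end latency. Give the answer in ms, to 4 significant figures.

L = 55200 bits.
Transmission delays (L/R per hop): 0.0153333, 0.0262857, 0.0501818, 0.00394286 ms; sum = 0.0957437 ms.
Propagation delays (d/s per hop): 1.45, 27.5862, 48.731, 50.7614 ms; sum = 128.529 ms.
End-to-end = 128.6 ms.

128.6 ms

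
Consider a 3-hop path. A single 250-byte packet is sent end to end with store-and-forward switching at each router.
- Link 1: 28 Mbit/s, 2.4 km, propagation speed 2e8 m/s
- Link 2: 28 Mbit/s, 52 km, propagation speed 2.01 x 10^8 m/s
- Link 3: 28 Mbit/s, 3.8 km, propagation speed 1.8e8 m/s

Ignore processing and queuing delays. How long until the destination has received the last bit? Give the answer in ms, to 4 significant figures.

0.5061 ms

L = 250 × 8 = 2000 bits.
Transmission delay per hop = L/R = 2000/28000000 = 0.0714286 ms; 3 hops → 0.214286 ms.
Propagation delays (d/s per hop): 0.012, 0.258706, 0.0211111 ms; sum = 0.291818 ms.
End-to-end = 0.5061 ms.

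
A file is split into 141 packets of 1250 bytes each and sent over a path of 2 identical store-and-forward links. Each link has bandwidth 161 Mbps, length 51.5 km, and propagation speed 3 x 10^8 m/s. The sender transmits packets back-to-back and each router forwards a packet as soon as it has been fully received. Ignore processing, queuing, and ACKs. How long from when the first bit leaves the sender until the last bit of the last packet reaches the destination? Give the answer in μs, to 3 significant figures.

Per-hop transmission t_tx = L/R = 10000/161000000 = 62.1118 μs.
Per-hop propagation t_prop = 51500/300000000 = 171.667 μs.
Pipeline fill: first packet needs 2·t_tx to clear all hops; remaining 140 packets each add one t_tx.
Total = (2+141-1)·t_tx + 2·t_prop = 142·62.1118 + 2·171.667 = 9160 μs.

9160 μs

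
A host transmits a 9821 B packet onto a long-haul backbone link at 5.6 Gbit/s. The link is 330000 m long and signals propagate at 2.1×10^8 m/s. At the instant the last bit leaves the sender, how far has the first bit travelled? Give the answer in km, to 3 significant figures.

2.95 km

t_tx = L/R = 78568/5600000000 = 1.403e-05 s.
Distance = s × t_tx = 210000000 × 1.403e-05 = 2.95 km.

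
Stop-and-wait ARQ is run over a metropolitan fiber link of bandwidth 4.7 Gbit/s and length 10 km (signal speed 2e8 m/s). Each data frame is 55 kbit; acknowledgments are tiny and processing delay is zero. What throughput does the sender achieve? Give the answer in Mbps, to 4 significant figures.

492.4 Mbps

t_tx = L/R = 55000/4700000000 = 1.17021e-05 s.
t_prop = 10000/200000000 = 5e-05 s; RTT = 0.0001 s.
Cycle = t_tx + RTT = 0.000111702 s.
Throughput = L / cycle = 55000 / 0.000111702 = 492.4 Mbps.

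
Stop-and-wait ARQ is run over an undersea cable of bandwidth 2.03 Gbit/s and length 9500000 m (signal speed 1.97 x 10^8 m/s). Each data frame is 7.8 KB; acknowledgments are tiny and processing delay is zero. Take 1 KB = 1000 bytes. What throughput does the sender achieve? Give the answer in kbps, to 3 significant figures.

647 kbps

t_tx = L/R = 62400/2.03e+09 = 3.07389e-05 s.
t_prop = 9500000/197000000 = 0.0482234 s; RTT = 0.0964467 s.
Cycle = t_tx + RTT = 0.0964774 s.
Throughput = L / cycle = 62400 / 0.0964774 = 647 kbps.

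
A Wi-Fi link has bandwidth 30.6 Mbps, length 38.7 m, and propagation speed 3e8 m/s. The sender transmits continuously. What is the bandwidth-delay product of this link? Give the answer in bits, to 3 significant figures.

Propagation delay = 38.7 / 300000000 = 1.29e-07 s.
BDP = R × t_prop = 30600000 × 1.29e-07 = 3.9474 bits.

3.95 bits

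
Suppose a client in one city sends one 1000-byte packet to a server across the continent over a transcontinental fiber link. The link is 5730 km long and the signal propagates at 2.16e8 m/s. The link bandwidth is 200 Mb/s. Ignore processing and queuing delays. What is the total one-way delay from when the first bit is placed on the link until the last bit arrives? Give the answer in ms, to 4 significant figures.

L = 1000 × 8 = 8000 bits.
Transmission delay = L/R = 8000 / 200000000 = 0.04 ms.
Propagation delay = d/s = 5730000 m / 216000000 m/s = 26.5278 ms.
Total = 26.57 ms.

26.57 ms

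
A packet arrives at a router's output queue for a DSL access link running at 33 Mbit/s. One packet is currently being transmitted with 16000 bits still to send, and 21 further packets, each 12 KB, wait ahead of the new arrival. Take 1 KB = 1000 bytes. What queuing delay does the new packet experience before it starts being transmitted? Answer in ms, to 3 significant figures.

Each queued packet: L/R = 96000/33000000 = 2.90909 ms.
21 queued → 61.0909 ms.
Plus remaining 16000 bits of current packet: 0.484848 ms.
Queuing delay = 61.6 ms.

61.6 ms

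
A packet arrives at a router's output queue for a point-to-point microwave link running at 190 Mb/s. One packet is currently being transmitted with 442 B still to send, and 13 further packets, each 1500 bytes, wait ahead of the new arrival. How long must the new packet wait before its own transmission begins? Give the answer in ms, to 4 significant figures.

0.8397 ms

Each queued packet: L/R = 12000/190000000 = 0.0631579 ms.
13 queued → 0.821053 ms.
Plus remaining 3536 bits of current packet: 0.0186105 ms.
Queuing delay = 0.8397 ms.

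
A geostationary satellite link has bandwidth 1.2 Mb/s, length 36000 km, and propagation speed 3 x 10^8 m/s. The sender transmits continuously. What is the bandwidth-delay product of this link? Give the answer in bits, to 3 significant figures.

144000 bits

Propagation delay = 36000000 / 300000000 = 0.12 s.
BDP = R × t_prop = 1200000 × 0.12 = 144000 bits.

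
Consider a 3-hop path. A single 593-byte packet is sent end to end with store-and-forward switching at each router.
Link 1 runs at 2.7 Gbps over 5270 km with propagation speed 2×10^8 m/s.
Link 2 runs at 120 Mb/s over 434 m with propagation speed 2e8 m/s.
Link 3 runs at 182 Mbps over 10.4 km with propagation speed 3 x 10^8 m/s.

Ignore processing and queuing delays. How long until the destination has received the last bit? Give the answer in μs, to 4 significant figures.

26450 μs

L = 593 × 8 = 4744 bits.
Transmission delays (L/R per hop): 1.75704, 39.5333, 26.0659 μs; sum = 67.3563 μs.
Propagation delays (d/s per hop): 26350, 2.17, 34.6667 μs; sum = 26386.8 μs.
End-to-end = 26450 μs.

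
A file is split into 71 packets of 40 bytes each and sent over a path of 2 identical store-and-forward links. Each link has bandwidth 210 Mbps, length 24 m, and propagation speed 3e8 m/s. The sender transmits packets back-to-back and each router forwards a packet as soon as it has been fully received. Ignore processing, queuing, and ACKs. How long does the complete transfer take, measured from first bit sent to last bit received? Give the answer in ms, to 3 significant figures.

Per-hop transmission t_tx = L/R = 320/210000000 = 0.00152381 ms.
Per-hop propagation t_prop = 24/300000000 = 8e-05 ms.
Pipeline fill: first packet needs 2·t_tx to clear all hops; remaining 70 packets each add one t_tx.
Total = (2+71-1)·t_tx + 2·t_prop = 72·0.00152381 + 2·8e-05 = 0.110 ms.

0.110 ms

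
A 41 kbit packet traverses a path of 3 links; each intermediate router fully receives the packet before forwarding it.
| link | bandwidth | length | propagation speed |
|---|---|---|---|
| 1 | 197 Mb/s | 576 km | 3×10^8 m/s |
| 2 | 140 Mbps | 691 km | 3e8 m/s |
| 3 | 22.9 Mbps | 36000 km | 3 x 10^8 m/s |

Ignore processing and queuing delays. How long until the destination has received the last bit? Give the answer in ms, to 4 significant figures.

126.5 ms

L = 41000 bits.
Transmission delays (L/R per hop): 0.208122, 0.292857, 1.79039 ms; sum = 2.29137 ms.
Propagation delays (d/s per hop): 1.92, 2.30333, 120 ms; sum = 124.223 ms.
End-to-end = 126.5 ms.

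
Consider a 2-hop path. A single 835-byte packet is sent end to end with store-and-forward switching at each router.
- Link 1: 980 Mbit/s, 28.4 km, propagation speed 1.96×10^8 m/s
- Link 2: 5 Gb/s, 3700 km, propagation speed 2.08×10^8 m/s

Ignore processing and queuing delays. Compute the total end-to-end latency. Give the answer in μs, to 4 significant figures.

L = 835 × 8 = 6680 bits.
Transmission delays (L/R per hop): 6.81633, 1.336 μs; sum = 8.15233 μs.
Propagation delays (d/s per hop): 144.898, 17788.5 μs; sum = 17933.4 μs.
End-to-end = 17940 μs.

17940 μs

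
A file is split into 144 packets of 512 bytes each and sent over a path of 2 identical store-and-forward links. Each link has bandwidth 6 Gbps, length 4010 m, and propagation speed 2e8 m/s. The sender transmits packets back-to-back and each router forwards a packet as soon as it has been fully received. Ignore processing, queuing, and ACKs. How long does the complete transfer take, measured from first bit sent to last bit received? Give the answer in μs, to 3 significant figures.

139 μs

Per-hop transmission t_tx = L/R = 4096/6000000000 = 0.682667 μs.
Per-hop propagation t_prop = 4010/200000000 = 20.05 μs.
Pipeline fill: first packet needs 2·t_tx to clear all hops; remaining 143 packets each add one t_tx.
Total = (2+144-1)·t_tx + 2·t_prop = 145·0.682667 + 2·20.05 = 139 μs.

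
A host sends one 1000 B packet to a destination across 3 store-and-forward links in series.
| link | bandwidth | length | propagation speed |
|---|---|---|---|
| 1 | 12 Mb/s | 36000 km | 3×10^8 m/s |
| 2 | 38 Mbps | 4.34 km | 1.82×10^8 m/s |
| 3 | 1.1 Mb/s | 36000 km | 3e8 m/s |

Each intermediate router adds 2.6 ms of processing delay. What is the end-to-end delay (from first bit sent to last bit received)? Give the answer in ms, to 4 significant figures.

253.4 ms

L = 1000 × 8 = 8000 bits.
Transmission delays (L/R per hop): 0.666667, 0.210526, 7.27273 ms; sum = 8.14992 ms.
Propagation delays (d/s per hop): 120, 0.0238462, 120 ms; sum = 240.024 ms.
Processing at 2 router(s): 2 × 2.6 ms = 5.2 ms.
End-to-end = 253.4 ms.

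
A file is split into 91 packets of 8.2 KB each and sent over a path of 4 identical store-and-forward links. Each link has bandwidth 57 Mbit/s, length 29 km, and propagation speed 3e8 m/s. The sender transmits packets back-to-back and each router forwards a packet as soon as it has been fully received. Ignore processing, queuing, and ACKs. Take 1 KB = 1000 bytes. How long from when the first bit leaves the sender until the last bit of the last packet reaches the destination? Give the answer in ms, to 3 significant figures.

109 ms

Per-hop transmission t_tx = L/R = 65600/57000000 = 1.15088 ms.
Per-hop propagation t_prop = 29000/300000000 = 0.0966667 ms.
Pipeline fill: first packet needs 4·t_tx to clear all hops; remaining 90 packets each add one t_tx.
Total = (4+91-1)·t_tx + 4·t_prop = 94·1.15088 + 4·0.0966667 = 109 ms.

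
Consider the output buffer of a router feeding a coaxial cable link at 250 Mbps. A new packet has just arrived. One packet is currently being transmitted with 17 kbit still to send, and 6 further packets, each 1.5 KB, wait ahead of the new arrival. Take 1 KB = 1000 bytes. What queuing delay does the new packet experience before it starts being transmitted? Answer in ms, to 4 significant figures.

Each queued packet: L/R = 12000/250000000 = 0.048 ms.
6 queued → 0.288 ms.
Plus remaining 17000 bits of current packet: 0.068 ms.
Queuing delay = 0.3560 ms.

0.3560 ms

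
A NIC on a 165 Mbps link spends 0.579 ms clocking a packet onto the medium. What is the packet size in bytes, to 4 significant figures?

11940 bytes

L = R × t_tx = 165000000 b/s × 0.000579 s = 95535 bits.
In bytes: 95535 / 8 = 11940 bytes.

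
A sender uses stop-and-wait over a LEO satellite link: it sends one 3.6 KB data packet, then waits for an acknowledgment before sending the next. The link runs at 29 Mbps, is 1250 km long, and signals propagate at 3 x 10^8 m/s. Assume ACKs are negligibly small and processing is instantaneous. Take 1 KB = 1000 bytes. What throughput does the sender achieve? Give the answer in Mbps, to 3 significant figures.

t_tx = L/R = 28800/29000000 = 0.000993103 s.
t_prop = 1250000/300000000 = 0.00416667 s; RTT = 0.00833333 s.
Cycle = t_tx + RTT = 0.00932644 s.
Throughput = L / cycle = 28800 / 0.00932644 = 3.09 Mbps.

3.09 Mbps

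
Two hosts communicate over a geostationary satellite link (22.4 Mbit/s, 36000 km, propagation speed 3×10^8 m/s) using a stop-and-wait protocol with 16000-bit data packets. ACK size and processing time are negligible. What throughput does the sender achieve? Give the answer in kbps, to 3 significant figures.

66.5 kbps

t_tx = L/R = 16000/22400000 = 0.000714286 s.
t_prop = 36000000/300000000 = 0.12 s; RTT = 0.24 s.
Cycle = t_tx + RTT = 0.240714 s.
Throughput = L / cycle = 16000 / 0.240714 = 66.5 kbps.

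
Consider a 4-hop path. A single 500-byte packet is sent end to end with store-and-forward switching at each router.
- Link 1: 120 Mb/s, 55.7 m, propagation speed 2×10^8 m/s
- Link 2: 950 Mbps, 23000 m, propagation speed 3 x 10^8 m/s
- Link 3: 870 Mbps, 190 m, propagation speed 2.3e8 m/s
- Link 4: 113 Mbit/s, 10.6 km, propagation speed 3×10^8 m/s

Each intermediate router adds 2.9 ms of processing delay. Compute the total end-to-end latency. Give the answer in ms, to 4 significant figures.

L = 500 × 8 = 4000 bits.
Transmission delays (L/R per hop): 0.0333333, 0.00421053, 0.0045977, 0.0353982 ms; sum = 0.0775398 ms.
Propagation delays (d/s per hop): 0.0002785, 0.0766667, 0.000826087, 0.0353333 ms; sum = 0.113105 ms.
Processing at 3 router(s): 3 × 2.9 ms = 8.7 ms.
End-to-end = 8.891 ms.

8.891 ms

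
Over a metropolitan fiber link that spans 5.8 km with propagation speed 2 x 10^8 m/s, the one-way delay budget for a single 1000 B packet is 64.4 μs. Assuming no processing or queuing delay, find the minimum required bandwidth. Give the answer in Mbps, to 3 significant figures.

L = 8000 bits.
Propagation delay = 5800 / 200000000 = 29 μs.
Transmission budget = 64.4 − 29 = 35.4 μs.
R ≥ L / t_tx = 8000 bits / 3.54e-05 s = 226 Mbps.

226 Mbps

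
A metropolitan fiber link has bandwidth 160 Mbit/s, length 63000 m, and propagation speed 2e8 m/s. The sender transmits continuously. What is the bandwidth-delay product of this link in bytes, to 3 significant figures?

Propagation delay = 63000 / 200000000 = 0.000315 s.
BDP = R × t_prop = 160000000 × 0.000315 = 50400 bits.
In bytes: 50400/8 = 6300 bytes.

6300 bytes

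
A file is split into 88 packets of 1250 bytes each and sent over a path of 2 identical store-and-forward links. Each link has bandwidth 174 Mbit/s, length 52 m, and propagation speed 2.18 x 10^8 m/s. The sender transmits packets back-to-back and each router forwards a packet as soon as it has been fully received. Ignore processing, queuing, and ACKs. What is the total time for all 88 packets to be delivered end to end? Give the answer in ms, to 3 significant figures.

5.12 ms

Per-hop transmission t_tx = L/R = 10000/174000000 = 0.0574713 ms.
Per-hop propagation t_prop = 52/2.18e+08 = 0.000238532 ms.
Pipeline fill: first packet needs 2·t_tx to clear all hops; remaining 87 packets each add one t_tx.
Total = (2+88-1)·t_tx + 2·t_prop = 89·0.0574713 + 2·0.000238532 = 5.12 ms.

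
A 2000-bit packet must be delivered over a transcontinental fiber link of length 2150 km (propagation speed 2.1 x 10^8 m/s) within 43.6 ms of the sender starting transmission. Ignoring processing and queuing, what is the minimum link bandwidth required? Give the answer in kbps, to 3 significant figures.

59.9 kbps

Propagation delay = 2150000 / 210000000 = 10.2381 ms.
Transmission budget = 43.6 − 10.2381 = 33.3619 ms.
R ≥ L / t_tx = 2000 bits / 0.0333619 s = 59.9 kbps.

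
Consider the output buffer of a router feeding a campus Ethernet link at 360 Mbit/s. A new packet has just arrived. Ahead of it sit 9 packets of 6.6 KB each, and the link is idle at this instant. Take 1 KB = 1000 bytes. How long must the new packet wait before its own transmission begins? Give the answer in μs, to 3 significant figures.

1320 μs

Each queued packet: L/R = 52800/360000000 = 146.667 μs.
9 queued → 1320 μs.
Queuing delay = 1320 μs.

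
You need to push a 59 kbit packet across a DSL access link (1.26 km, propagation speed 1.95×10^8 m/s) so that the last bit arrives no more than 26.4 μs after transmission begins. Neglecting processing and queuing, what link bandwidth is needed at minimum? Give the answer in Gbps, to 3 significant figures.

Propagation delay = 1260 / 195000000 = 6.46154 μs.
Transmission budget = 26.4 − 6.46154 = 19.9385 μs.
R ≥ L / t_tx = 59000 bits / 1.99385e-05 s = 2.96 Gbps.

2.96 Gbps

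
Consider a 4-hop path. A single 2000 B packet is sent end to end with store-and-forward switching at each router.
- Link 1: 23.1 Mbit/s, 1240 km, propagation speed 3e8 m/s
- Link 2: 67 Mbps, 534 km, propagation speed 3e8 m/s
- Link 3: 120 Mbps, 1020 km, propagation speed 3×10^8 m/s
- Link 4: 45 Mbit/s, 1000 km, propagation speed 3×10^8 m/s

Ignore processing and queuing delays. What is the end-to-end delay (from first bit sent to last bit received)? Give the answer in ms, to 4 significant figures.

L = 2000 × 8 = 16000 bits.
Transmission delays (L/R per hop): 0.692641, 0.238806, 0.133333, 0.355556 ms; sum = 1.42034 ms.
Propagation delays (d/s per hop): 4.13333, 1.78, 3.4, 3.33333 ms; sum = 12.6467 ms.
End-to-end = 14.07 ms.

14.07 ms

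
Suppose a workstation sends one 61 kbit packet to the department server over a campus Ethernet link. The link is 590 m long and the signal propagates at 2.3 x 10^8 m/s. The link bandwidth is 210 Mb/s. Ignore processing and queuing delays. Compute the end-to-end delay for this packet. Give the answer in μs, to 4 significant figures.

L = 61000 bits.
Transmission delay = L/R = 61000 / 210000000 = 290.476 μs.
Propagation delay = d/s = 590 m / 2.3e+08 m/s = 2.56522 μs.
Total = 293.0 μs.

293.0 μs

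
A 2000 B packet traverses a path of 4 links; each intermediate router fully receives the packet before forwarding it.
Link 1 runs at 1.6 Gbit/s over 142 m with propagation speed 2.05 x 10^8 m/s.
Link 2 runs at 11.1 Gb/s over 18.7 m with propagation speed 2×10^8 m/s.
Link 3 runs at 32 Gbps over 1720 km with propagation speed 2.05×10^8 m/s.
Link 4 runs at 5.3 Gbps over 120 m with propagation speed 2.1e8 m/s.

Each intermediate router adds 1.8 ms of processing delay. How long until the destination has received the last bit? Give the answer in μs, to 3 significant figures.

L = 2000 × 8 = 16000 bits.
Transmission delays (L/R per hop): 10, 1.44144, 0.5, 3.01887 μs; sum = 14.9603 μs.
Propagation delays (d/s per hop): 0.692683, 0.0935, 8390.24, 0.571429 μs; sum = 8391.6 μs.
Processing at 3 router(s): 3 × 1.8 ms = 5400 μs.
End-to-end = 13800 μs.

13800 μs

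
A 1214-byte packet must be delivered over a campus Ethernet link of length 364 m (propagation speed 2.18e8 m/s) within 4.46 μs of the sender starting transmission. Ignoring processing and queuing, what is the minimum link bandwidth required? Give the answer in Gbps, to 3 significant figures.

L = 9712 bits.
Propagation delay = 364 / 2.18e+08 = 1.66972 μs.
Transmission budget = 4.46 − 1.66972 = 2.79028 μs.
R ≥ L / t_tx = 9712 bits / 2.79028e-06 s = 3.48 Gbps.

3.48 Gbps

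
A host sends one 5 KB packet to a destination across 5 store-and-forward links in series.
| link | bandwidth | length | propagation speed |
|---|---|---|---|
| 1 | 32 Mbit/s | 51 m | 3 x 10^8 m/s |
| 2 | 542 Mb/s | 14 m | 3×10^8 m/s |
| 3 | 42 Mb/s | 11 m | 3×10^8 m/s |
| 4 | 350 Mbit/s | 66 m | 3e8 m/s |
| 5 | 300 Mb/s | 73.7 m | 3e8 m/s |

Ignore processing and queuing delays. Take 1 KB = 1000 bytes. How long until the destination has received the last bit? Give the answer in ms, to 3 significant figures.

L = 40000 bits.
Transmission delays (L/R per hop): 1.25, 0.0738007, 0.952381, 0.114286, 0.133333 ms; sum = 2.5238 ms.
Propagation delays (d/s per hop): 0.00017, 4.66667e-05, 3.66667e-05, 0.00022, 0.000245667 ms; sum = 0.000719 ms.
End-to-end = 2.52 ms.

2.52 ms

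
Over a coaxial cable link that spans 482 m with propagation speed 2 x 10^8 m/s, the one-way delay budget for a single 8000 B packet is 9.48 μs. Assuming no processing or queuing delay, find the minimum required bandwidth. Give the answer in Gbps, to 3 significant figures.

L = 64000 bits.
Propagation delay = 482 / 200000000 = 2.41 μs.
Transmission budget = 9.48 − 2.41 = 7.07 μs.
R ≥ L / t_tx = 64000 bits / 7.07e-06 s = 9.05 Gbps.

9.05 Gbps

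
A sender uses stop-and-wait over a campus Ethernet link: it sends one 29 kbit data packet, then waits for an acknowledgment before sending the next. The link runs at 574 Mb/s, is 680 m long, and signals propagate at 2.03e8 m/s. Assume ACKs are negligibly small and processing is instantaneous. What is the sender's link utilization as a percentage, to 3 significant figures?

t_tx = L/R = 29000/574000000 = 5.05226e-05 s.
t_prop = 680/2.03e+08 = 3.34975e-06 s; RTT = 6.69951e-06 s.
Cycle = t_tx + RTT = 5.72222e-05 s.
Utilization = t_tx / cycle = 5.05226e-05/5.72222e-05 = 88.3 %.

88.3 %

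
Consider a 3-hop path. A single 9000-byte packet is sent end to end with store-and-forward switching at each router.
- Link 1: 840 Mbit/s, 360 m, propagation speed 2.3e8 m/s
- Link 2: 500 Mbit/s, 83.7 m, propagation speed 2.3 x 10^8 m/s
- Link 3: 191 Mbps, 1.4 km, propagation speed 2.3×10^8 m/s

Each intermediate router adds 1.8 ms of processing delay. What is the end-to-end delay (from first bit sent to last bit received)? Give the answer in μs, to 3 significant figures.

4210 μs

L = 9000 × 8 = 72000 bits.
Transmission delays (L/R per hop): 85.7143, 144, 376.963 μs; sum = 606.678 μs.
Propagation delays (d/s per hop): 1.56522, 0.363913, 6.08696 μs; sum = 8.01609 μs.
Processing at 2 router(s): 2 × 1.8 ms = 3600 μs.
End-to-end = 4210 μs.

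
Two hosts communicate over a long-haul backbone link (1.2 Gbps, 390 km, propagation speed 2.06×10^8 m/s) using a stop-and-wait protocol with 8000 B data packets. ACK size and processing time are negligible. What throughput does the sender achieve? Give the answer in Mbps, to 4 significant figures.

16.67 Mbps

t_tx = L/R = 64000/1200000000 = 5.33333e-05 s.
t_prop = 390000/206000000 = 0.0018932 s; RTT = 0.00378641 s.
Cycle = t_tx + RTT = 0.00383974 s.
Throughput = L / cycle = 64000 / 0.00383974 = 16.67 Mbps.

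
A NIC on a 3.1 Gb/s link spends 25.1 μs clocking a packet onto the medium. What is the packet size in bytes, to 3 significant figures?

L = R × t_tx = 3100000000 b/s × 2.51e-05 s = 77810 bits.
In bytes: 77810 / 8 = 9730 bytes.

9730 bytes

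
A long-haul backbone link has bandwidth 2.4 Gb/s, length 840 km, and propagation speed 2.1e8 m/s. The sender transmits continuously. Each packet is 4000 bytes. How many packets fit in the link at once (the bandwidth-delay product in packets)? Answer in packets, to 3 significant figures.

Propagation delay = 840000 / 210000000 = 0.004 s.
BDP = R × t_prop = 2400000000 × 0.004 = 9600000 bits.
In packets of 32000 bits: 300 packets.

300 packets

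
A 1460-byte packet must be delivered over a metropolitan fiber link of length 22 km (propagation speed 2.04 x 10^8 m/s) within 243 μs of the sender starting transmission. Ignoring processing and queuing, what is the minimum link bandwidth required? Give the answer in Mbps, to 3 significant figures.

L = 11680 bits.
Propagation delay = 22000 / 204000000 = 107.843 μs.
Transmission budget = 243 − 107.843 = 135.157 μs.
R ≥ L / t_tx = 11680 bits / 0.000135157 s = 86.4 Mbps.

86.4 Mbps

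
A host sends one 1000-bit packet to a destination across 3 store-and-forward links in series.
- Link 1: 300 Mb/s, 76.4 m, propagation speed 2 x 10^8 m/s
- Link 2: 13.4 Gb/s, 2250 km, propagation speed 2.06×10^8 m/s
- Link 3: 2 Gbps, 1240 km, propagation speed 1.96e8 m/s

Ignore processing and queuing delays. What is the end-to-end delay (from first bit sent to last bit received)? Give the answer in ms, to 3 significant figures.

17.3 ms

Transmission delays (L/R per hop): 0.00333333, 7.46269e-05, 0.0005 ms; sum = 0.00390796 ms.
Propagation delays (d/s per hop): 0.000382, 10.9223, 6.32653 ms; sum = 17.2492 ms.
End-to-end = 17.3 ms.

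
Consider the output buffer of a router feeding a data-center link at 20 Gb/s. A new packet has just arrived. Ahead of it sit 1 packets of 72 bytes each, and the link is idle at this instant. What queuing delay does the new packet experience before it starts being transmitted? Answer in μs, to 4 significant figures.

0.02880 μs

Each queued packet: L/R = 576/20000000000 = 0.0288 μs.
1 queued → 0.0288 μs.
Queuing delay = 0.02880 μs.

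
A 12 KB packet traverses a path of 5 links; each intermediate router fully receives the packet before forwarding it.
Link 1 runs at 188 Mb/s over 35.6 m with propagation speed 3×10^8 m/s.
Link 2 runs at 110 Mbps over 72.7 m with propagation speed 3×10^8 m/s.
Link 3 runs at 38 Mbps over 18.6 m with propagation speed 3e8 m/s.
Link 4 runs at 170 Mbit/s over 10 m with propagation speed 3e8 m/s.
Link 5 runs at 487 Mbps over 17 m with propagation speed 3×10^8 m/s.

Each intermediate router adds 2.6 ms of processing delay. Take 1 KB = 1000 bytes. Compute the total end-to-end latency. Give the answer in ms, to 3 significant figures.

L = 96000 bits.
Transmission delays (L/R per hop): 0.510638, 0.872727, 2.52632, 0.564706, 0.197125 ms; sum = 4.67151 ms.
Propagation delays (d/s per hop): 0.000118667, 0.000242333, 6.2e-05, 3.33333e-05, 5.66667e-05 ms; sum = 0.000513 ms.
Processing at 4 router(s): 4 × 2.6 ms = 10.4 ms.
End-to-end = 15.1 ms.

15.1 ms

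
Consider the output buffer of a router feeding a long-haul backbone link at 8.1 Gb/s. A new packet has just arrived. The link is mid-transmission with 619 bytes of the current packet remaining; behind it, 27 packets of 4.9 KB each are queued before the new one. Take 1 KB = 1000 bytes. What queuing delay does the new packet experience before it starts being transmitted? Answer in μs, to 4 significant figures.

131.3 μs

Each queued packet: L/R = 39200/8100000000 = 4.83951 μs.
27 queued → 130.667 μs.
Plus remaining 4952 bits of current packet: 0.611358 μs.
Queuing delay = 131.3 μs.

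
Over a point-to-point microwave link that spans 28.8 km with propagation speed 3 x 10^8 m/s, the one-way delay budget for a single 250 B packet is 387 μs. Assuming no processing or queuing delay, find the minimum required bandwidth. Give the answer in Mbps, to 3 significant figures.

6.87 Mbps

L = 2000 bits.
Propagation delay = 28800 / 300000000 = 96 μs.
Transmission budget = 387 − 96 = 291 μs.
R ≥ L / t_tx = 2000 bits / 0.000291 s = 6.87 Mbps.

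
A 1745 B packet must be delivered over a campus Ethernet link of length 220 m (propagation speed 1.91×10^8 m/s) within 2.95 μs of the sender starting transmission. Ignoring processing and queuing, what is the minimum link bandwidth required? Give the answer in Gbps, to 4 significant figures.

7.763 Gbps

L = 13960 bits.
Propagation delay = 220 / 191000000 = 1.15183 μs.
Transmission budget = 2.95 − 1.15183 = 1.79817 μs.
R ≥ L / t_tx = 13960 bits / 1.79817e-06 s = 7.763 Gbps.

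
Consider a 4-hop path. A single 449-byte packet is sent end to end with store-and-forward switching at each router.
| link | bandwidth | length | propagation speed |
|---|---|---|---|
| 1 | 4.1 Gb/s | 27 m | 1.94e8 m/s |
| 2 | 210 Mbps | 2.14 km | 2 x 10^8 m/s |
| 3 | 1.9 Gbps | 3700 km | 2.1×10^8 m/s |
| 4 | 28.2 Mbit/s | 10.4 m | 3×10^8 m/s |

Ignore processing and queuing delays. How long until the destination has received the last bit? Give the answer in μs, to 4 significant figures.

L = 449 × 8 = 3592 bits.
Transmission delays (L/R per hop): 0.876098, 17.1048, 1.89053, 127.376 μs; sum = 147.247 μs.
Propagation delays (d/s per hop): 0.139175, 10.7, 17619, 0.0346667 μs; sum = 17629.9 μs.
End-to-end = 17780 μs.

17780 μs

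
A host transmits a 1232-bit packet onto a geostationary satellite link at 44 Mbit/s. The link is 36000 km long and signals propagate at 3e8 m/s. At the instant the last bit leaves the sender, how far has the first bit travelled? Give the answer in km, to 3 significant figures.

t_tx = L/R = 1232/44000000 = 2.8e-05 s.
Distance = s × t_tx = 300000000 × 2.8e-05 = 8.40 km.

8.40 km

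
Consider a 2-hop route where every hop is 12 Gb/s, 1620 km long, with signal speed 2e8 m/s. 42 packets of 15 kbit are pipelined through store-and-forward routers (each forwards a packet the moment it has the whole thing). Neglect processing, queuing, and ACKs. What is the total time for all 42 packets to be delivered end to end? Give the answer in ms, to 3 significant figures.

Per-hop transmission t_tx = L/R = 15000/12000000000 = 0.00125 ms.
Per-hop propagation t_prop = 1620000/200000000 = 8.1 ms.
Pipeline fill: first packet needs 2·t_tx to clear all hops; remaining 41 packets each add one t_tx.
Total = (2+42-1)·t_tx + 2·t_prop = 43·0.00125 + 2·8.1 = 16.3 ms.

16.3 ms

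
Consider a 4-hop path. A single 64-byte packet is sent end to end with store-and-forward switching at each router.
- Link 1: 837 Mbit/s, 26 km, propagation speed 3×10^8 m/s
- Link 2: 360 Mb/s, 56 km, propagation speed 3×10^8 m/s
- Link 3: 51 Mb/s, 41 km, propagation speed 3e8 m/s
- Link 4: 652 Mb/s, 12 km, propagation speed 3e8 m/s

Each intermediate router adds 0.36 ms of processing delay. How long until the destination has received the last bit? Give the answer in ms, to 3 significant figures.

1.54 ms

L = 64 × 8 = 512 bits.
Transmission delays (L/R per hop): 0.000611708, 0.00142222, 0.0100392, 0.000785276 ms; sum = 0.0128584 ms.
Propagation delays (d/s per hop): 0.0866667, 0.186667, 0.136667, 0.04 ms; sum = 0.45 ms.
Processing at 3 router(s): 3 × 0.36 ms = 1.08 ms.
End-to-end = 1.54 ms.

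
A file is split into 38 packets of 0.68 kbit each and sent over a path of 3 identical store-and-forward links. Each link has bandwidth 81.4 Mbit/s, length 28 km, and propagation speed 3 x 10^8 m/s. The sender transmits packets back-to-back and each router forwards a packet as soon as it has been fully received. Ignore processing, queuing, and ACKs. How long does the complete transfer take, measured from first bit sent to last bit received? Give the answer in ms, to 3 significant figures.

0.614 ms

Per-hop transmission t_tx = L/R = 680/81400000 = 0.00835381 ms.
Per-hop propagation t_prop = 28000/300000000 = 0.0933333 ms.
Pipeline fill: first packet needs 3·t_tx to clear all hops; remaining 37 packets each add one t_tx.
Total = (3+38-1)·t_tx + 3·t_prop = 40·0.00835381 + 3·0.0933333 = 0.614 ms.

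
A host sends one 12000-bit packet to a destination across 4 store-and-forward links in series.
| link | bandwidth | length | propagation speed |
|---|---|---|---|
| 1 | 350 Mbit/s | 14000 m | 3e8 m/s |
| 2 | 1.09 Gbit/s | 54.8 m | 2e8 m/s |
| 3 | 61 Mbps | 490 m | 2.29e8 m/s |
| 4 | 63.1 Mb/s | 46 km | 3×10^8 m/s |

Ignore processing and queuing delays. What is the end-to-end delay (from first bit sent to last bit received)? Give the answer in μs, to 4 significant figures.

Transmission delays (L/R per hop): 34.2857, 11.0092, 196.721, 190.174 μs; sum = 432.191 μs.
Propagation delays (d/s per hop): 46.6667, 0.274, 2.13974, 153.333 μs; sum = 202.414 μs.
End-to-end = 634.6 μs.

634.6 μs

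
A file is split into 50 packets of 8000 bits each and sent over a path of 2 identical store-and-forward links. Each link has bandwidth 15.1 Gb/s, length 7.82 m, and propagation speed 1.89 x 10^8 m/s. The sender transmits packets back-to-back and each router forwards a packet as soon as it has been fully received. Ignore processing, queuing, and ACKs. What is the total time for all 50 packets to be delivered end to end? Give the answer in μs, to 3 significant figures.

27.1 μs

Per-hop transmission t_tx = L/R = 8000/15100000000 = 0.529801 μs.
Per-hop propagation t_prop = 7.82/189000000 = 0.0413757 μs.
Pipeline fill: first packet needs 2·t_tx to clear all hops; remaining 49 packets each add one t_tx.
Total = (2+50-1)·t_tx + 2·t_prop = 51·0.529801 + 2·0.0413757 = 27.1 μs.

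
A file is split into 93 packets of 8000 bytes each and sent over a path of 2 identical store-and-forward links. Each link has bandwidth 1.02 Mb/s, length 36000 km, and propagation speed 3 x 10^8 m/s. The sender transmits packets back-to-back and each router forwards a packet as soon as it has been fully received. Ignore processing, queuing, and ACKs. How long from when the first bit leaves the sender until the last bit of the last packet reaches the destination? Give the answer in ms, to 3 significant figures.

Per-hop transmission t_tx = L/R = 64000/1020000 = 62.7451 ms.
Per-hop propagation t_prop = 36000000/300000000 = 120 ms.
Pipeline fill: first packet needs 2·t_tx to clear all hops; remaining 92 packets each add one t_tx.
Total = (2+93-1)·t_tx + 2·t_prop = 94·62.7451 + 2·120 = 6140 ms.

6140 ms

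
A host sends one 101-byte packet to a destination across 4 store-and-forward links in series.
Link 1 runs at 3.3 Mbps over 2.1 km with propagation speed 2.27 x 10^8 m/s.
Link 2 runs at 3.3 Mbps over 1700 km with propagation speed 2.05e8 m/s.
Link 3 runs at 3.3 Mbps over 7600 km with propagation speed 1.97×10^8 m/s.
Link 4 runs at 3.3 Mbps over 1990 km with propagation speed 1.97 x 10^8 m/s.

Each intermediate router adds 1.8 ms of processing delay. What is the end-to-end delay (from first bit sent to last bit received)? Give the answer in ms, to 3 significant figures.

63.4 ms

L = 101 × 8 = 808 bits.
Transmission delay per hop = L/R = 808/3300000 = 0.244848 ms; 4 hops → 0.979394 ms.
Propagation delays (d/s per hop): 0.0092511, 8.29268, 38.5787, 10.1015 ms; sum = 56.9821 ms.
Processing at 3 router(s): 3 × 1.8 ms = 5.4 ms.
End-to-end = 63.4 ms.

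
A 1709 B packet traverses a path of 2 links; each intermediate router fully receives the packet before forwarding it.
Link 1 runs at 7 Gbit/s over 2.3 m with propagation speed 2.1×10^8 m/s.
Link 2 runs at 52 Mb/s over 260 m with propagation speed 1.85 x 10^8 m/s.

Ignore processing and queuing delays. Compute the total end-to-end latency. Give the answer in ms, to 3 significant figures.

L = 1709 × 8 = 13672 bits.
Transmission delays (L/R per hop): 0.00195314, 0.262923 ms; sum = 0.264876 ms.
Propagation delays (d/s per hop): 1.09524e-05, 0.00140541 ms; sum = 0.00141636 ms.
End-to-end = 0.266 ms.

0.266 ms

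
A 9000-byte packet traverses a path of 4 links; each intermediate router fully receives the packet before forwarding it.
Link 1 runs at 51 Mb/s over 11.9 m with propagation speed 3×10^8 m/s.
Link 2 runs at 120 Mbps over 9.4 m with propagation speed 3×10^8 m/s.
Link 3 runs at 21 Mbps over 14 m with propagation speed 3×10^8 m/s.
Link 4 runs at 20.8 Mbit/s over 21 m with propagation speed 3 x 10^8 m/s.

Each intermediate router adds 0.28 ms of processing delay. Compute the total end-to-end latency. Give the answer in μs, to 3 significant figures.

L = 9000 × 8 = 72000 bits.
Transmission delays (L/R per hop): 1411.76, 600, 3428.57, 3461.54 μs; sum = 8901.87 μs.
Propagation delays (d/s per hop): 0.0396667, 0.0313333, 0.0466667, 0.07 μs; sum = 0.187667 μs.
Processing at 3 router(s): 3 × 0.28 ms = 840 μs.
End-to-end = 9740 μs.

9740 μs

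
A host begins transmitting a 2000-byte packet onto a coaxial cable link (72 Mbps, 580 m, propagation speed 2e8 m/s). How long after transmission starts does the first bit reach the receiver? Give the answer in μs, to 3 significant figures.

2.90 μs

First bit experiences only propagation delay: d/s = 580/200000000 = 2.90 μs.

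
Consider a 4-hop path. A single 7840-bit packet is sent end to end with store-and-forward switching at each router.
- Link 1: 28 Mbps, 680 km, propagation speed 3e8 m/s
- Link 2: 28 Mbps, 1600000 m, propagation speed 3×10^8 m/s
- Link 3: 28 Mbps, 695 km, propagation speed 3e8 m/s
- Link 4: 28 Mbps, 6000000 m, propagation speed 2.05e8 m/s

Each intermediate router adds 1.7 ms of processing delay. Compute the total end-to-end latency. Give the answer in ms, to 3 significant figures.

45.4 ms

Transmission delay per hop = L/R = 7840/28000000 = 0.28 ms; 4 hops → 1.12 ms.
Propagation delays (d/s per hop): 2.26667, 5.33333, 2.31667, 29.2683 ms; sum = 39.185 ms.
Processing at 3 router(s): 3 × 1.7 ms = 5.1 ms.
End-to-end = 45.4 ms.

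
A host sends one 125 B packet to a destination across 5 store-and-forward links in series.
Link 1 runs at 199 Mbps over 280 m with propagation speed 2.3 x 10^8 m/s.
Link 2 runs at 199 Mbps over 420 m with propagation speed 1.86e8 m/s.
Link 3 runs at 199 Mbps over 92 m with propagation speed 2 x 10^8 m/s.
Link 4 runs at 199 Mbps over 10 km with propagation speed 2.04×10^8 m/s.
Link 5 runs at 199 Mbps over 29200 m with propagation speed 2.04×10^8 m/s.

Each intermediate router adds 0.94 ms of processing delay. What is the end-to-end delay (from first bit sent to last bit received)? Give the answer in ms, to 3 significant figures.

3.98 ms

L = 125 × 8 = 1000 bits.
Transmission delay per hop = L/R = 1000/199000000 = 0.00502513 ms; 5 hops → 0.0251256 ms.
Propagation delays (d/s per hop): 0.00121739, 0.00225806, 0.00046, 0.0490196, 0.143137 ms; sum = 0.196092 ms.
Processing at 4 router(s): 4 × 0.94 ms = 3.76 ms.
End-to-end = 3.98 ms.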